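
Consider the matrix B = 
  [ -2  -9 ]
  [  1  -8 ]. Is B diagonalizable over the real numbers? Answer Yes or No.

Characteristic polynomial: p(μ) = μ^2 + 10μ + 25 = (μ + 5)^2.
μ = -5 has algebraic multiplicity 2; rank(B + 5I) = 1, so geometric multiplicity = 1.
Geometric multiplicity < algebraic multiplicity, so B is not diagonalizable.

No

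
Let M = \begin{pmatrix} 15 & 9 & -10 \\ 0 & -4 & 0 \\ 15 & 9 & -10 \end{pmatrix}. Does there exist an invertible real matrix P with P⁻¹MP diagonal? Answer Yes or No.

Yes

Characteristic polynomial: p(λ) = λ^3 - λ^2 - 20λ = λ(λ - 5)(λ + 4).
All 3 eigenvalues are distinct, so M is diagonalizable.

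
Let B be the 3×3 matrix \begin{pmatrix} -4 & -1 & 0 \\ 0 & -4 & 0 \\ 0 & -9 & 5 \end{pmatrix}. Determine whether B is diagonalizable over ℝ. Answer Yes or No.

Characteristic polynomial: p(s) = s^3 + 3s^2 - 24s - 80 = (s - 5)(s + 4)^2.
s = -4 has algebraic multiplicity 2; rank(B + 4I) = 2, so geometric multiplicity = 1.
Geometric multiplicity < algebraic multiplicity, so B is not diagonalizable.

No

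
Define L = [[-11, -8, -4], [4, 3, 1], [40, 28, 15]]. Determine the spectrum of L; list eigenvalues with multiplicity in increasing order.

Characteristic polynomial: p(r) = r^3 - 7r^2 + 11r - 5 = (r - 5)(r - 1)^2.
Roots (with multiplicity): 1, 1, 5.

1, 1, 5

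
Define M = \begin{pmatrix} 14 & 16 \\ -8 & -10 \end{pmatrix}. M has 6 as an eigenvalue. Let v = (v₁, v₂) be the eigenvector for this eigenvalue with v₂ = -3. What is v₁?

6

M − 6I = [[8, 16], [-8, -16]].
Solving (M − 6I)v = 0 gives the eigenspace spanned by (6, -3).
With v₂ = -3, v = (6, -3), so v₁ = 6.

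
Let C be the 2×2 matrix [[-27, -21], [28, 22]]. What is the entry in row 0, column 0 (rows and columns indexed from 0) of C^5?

Characteristic polynomial: λ^2 + 5λ - 6 = (λ - 1)(λ + 6), so the eigenvalues are -6, 1.
λ=-6: eigenvector (1, -1).
λ=1: eigenvector (-3, 4).
P = [[1, -3], [-1, 4]], D = diag(-6, 1), P⁻¹ = [[4, 3], [1, 1]].
C⁵ = P·diag(-7776, 1)·P⁻¹ = [[-31107, -23331], [31108, 23332]].
The requested entry is -31107.

-31107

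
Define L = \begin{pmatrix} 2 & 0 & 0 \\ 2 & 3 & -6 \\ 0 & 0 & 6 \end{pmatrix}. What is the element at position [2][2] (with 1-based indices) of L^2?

9

Characteristic polynomial: μ^3 - 11μ^2 + 36μ - 36 = (μ - 6)(μ - 3)(μ - 2), so the eigenvalues are 2, 3, 6.
μ=6: eigenvector (0, -2, 1).
μ=3: eigenvector (0, 1, 0).
μ=2: eigenvector (1, -2, 0).
P = [[0, 0, 1], [-2, 1, -2], [1, 0, 0]], D = diag(6, 3, 2), P⁻¹ = [[0, 0, 1], [2, 1, 2], [1, 0, 0]].
L² = P·diag(36, 9, 4)·P⁻¹ = [[4, 0, 0], [10, 9, -54], [0, 0, 36]].
The requested entry is 9.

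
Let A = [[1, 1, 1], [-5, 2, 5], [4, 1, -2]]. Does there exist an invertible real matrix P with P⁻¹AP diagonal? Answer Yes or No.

No

Characteristic polynomial: p(r) = r^3 - r^2 - 8r + 12 = (r - 2)^2(r + 3).
r = 2 has algebraic multiplicity 2; rank(A − 2I) = 2, so geometric multiplicity = 1.
Geometric multiplicity < algebraic multiplicity, so A is not diagonalizable.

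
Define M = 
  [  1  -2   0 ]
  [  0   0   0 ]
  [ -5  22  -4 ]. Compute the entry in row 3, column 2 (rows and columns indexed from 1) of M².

Characteristic polynomial: μ^3 + 3μ^2 - 4μ = μ(μ - 1)(μ + 4), so the eigenvalues are -4, 0, 1.
μ=1: eigenvector (1, 0, -1).
μ=-4: eigenvector (0, 0, 1).
μ=0: eigenvector (2, 1, 3).
P = [[1, 0, 2], [0, 0, 1], [-1, 1, 3]], D = diag(1, -4, 0), P⁻¹ = [[1, -2, 0], [1, -5, 1], [0, 1, 0]].
M² = P·diag(1, 16, 0)·P⁻¹ = [[1, -2, 0], [0, 0, 0], [15, -78, 16]].
The requested entry is -78.

-78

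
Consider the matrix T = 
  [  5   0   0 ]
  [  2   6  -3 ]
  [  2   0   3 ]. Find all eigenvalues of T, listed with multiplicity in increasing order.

3, 5, 6

Characteristic polynomial: p(r) = r^3 - 14r^2 + 63r - 90 = (r - 6)(r - 5)(r - 3).
Roots (with multiplicity): 3, 5, 6.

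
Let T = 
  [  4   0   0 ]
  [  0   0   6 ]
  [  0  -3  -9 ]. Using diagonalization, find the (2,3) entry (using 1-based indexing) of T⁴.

Characteristic polynomial: r^3 + 5r^2 - 18r - 72 = (r - 4)(r + 3)(r + 6), so the eigenvalues are -6, -3, 4.
r=-3: eigenvector (0, 2, -1).
r=4: eigenvector (1, 0, 0).
r=-6: eigenvector (0, -1, 1).
P = [[0, 1, 0], [2, 0, -1], [-1, 0, 1]], D = diag(-3, 4, -6), P⁻¹ = [[0, 1, 1], [1, 0, 0], [0, 1, 2]].
T⁴ = P·diag(81, 256, 1296)·P⁻¹ = [[256, 0, 0], [0, -1134, -2430], [0, 1215, 2511]].
The requested entry is -2430.

-2430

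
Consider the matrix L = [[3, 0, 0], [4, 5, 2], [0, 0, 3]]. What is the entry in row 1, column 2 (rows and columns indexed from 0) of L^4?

544

Characteristic polynomial: μ^3 - 11μ^2 + 39μ - 45 = (μ - 5)(μ - 3)^2, so the eigenvalues are 3, 3, 5.
μ=3: eigenvector (1, 0, -2).
μ=3: eigenvector (0, -1, 1).
μ=5: eigenvector (0, 1, 0).
P = [[1, 0, 0], [0, -1, 1], [-2, 1, 0]], D = diag(3, 3, 5), P⁻¹ = [[1, 0, 0], [2, 0, 1], [2, 1, 1]].
L⁴ = P·diag(81, 81, 625)·P⁻¹ = [[81, 0, 0], [1088, 625, 544], [0, 0, 81]].
The requested entry is 544.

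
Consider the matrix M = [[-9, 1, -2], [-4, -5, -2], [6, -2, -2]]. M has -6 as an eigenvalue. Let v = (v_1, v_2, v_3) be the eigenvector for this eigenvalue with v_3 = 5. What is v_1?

M + 6I = [[-3, 1, -2], [-4, 1, -2], [6, -2, 4]].
Solving (M + 6I)v = 0 gives the eigenspace spanned by (0, 10, 5).
With v_3 = 5, v = (0, 10, 5), so v_1 = 0.

0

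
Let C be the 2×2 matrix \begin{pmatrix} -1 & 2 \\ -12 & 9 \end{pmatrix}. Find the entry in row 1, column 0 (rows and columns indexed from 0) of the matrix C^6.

-89376

Characteristic polynomial: λ^2 - 8λ + 15 = (λ - 5)(λ - 3), so the eigenvalues are 3, 5.
λ=3: eigenvector (1, 2).
λ=5: eigenvector (1, 3).
P = [[1, 1], [2, 3]], D = diag(3, 5), P⁻¹ = [[3, -1], [-2, 1]].
C⁶ = P·diag(729, 15625)·P⁻¹ = [[-29063, 14896], [-89376, 45417]].
The requested entry is -89376.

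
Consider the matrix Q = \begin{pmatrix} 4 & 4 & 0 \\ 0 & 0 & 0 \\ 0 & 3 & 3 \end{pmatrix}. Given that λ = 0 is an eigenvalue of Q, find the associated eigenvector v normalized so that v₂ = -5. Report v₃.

5

Q = [[4, 4, 0], [0, 0, 0], [0, 3, 3]].
Solving (Q)v = 0 gives the eigenspace spanned by (5, -5, 5).
With v₂ = -5, v = (5, -5, 5), so v₃ = 5.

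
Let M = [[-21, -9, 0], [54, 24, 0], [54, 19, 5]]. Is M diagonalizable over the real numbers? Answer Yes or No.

Characteristic polynomial: p(μ) = μ^3 - 8μ^2 - 3μ + 90 = (μ - 6)(μ - 5)(μ + 3).
All 3 eigenvalues are distinct, so M is diagonalizable.

Yes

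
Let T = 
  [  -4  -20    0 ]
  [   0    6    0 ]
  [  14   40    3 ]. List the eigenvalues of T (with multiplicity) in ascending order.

-4, 3, 6

Characteristic polynomial: p(λ) = λ^3 - 5λ^2 - 18λ + 72 = (λ - 6)(λ - 3)(λ + 4).
Roots (with multiplicity): -4, 3, 6.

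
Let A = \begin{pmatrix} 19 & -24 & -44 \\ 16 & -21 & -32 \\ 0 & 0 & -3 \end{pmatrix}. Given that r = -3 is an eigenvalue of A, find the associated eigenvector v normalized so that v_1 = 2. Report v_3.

1

A + 3I = [[22, -24, -44], [16, -18, -32], [0, 0, 0]].
Solving (A + 3I)v = 0 gives the eigenspace spanned by (2, 0, 1).
With v_1 = 2, v = (2, 0, 1), so v_3 = 1.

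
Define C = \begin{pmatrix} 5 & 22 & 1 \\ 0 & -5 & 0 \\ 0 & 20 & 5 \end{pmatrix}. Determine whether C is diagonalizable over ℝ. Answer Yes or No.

No

Characteristic polynomial: p(μ) = μ^3 - 5μ^2 - 25μ + 125 = (μ - 5)^2(μ + 5).
μ = 5 has algebraic multiplicity 2; rank(C − 5I) = 2, so geometric multiplicity = 1.
Geometric multiplicity < algebraic multiplicity, so C is not diagonalizable.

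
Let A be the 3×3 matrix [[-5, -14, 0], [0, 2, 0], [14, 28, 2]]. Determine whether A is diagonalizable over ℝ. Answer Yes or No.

Characteristic polynomial: p(t) = t^3 + t^2 - 16t + 20 = (t - 2)^2(t + 5).
t = 2 has algebraic multiplicity 2; rank(A − 2I) = 1, so geometric multiplicity = 2.
Every eigenvalue has geometric = algebraic multiplicity, so A is diagonalizable.

Yes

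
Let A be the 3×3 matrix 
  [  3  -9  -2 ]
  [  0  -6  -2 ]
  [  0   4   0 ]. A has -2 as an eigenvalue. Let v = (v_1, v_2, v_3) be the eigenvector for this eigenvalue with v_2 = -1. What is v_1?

A + 2I = [[5, -9, -2], [0, -4, -2], [0, 4, 2]].
Solving (A + 2I)v = 0 gives the eigenspace spanned by (-1, -1, 2).
With v_2 = -1, v = (-1, -1, 2), so v_1 = -1.

-1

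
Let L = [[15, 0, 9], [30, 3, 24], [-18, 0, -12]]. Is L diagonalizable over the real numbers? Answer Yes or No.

Characteristic polynomial: p(s) = s^3 - 6s^2 - 9s + 54 = (s - 6)(s - 3)(s + 3).
All 3 eigenvalues are distinct, so L is diagonalizable.

Yes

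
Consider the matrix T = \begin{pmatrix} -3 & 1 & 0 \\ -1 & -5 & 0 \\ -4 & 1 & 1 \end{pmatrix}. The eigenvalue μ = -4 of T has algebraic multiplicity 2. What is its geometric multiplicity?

1

T + 4I = [[1, 1, 0], [-1, -1, 0], [-4, 1, 5]].
This matrix has rank 2, so its null space has dimension 3 − 2 = 1.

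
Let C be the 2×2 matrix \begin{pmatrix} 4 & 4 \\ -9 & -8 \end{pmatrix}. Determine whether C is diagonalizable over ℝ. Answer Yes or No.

Characteristic polynomial: p(λ) = λ^2 + 4λ + 4 = (λ + 2)^2.
λ = -2 has algebraic multiplicity 2; rank(C + 2I) = 1, so geometric multiplicity = 1.
Geometric multiplicity < algebraic multiplicity, so C is not diagonalizable.

No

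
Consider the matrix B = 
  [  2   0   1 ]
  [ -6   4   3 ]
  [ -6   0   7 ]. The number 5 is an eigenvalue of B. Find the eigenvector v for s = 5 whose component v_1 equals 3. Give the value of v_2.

B − 5I = [[-3, 0, 1], [-6, -1, 3], [-6, 0, 2]].
Solving (B − 5I)v = 0 gives the eigenspace spanned by (3, 9, 9).
With v_1 = 3, v = (3, 9, 9), so v_2 = 9.

9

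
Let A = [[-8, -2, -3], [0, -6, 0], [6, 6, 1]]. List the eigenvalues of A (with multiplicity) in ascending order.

Characteristic polynomial: p(r) = r^3 + 13r^2 + 52r + 60 = (r + 2)(r + 5)(r + 6).
Roots (with multiplicity): -6, -5, -2.

-6, -5, -2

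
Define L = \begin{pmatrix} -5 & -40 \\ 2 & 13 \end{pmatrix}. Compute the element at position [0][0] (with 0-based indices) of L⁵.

Characteristic polynomial: t^2 - 8t + 15 = (t - 5)(t - 3), so the eigenvalues are 3, 5.
t=5: eigenvector (4, -1).
t=3: eigenvector (5, -1).
P = [[4, 5], [-1, -1]], D = diag(5, 3), P⁻¹ = [[-1, -5], [1, 4]].
L⁵ = P·diag(3125, 243)·P⁻¹ = [[-11285, -57640], [2882, 14653]].
The requested entry is -11285.

-11285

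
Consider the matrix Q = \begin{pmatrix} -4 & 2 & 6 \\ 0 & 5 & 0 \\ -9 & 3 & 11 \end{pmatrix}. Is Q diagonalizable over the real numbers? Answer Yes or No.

Characteristic polynomial: p(r) = r^3 - 12r^2 + 45r - 50 = (r - 5)^2(r - 2).
r = 5 has algebraic multiplicity 2; rank(Q − 5I) = 2, so geometric multiplicity = 1.
Geometric multiplicity < algebraic multiplicity, so Q is not diagonalizable.

No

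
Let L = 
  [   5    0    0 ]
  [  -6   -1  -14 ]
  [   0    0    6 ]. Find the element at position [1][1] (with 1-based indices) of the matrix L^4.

625

Characteristic polynomial: r^3 - 10r^2 + 19r + 30 = (r - 6)(r - 5)(r + 1), so the eigenvalues are -1, 5, 6.
r=5: eigenvector (1, -1, 0).
r=-1: eigenvector (0, 1, 0).
r=6: eigenvector (0, -2, 1).
P = [[1, 0, 0], [-1, 1, -2], [0, 0, 1]], D = diag(5, -1, 6), P⁻¹ = [[1, 0, 0], [1, 1, 2], [0, 0, 1]].
L⁴ = P·diag(625, 1, 1296)·P⁻¹ = [[625, 0, 0], [-624, 1, -2590], [0, 0, 1296]].
The requested entry is 625.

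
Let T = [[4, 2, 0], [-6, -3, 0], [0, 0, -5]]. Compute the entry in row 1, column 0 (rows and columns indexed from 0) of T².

-6

Characteristic polynomial: μ^3 + 4μ^2 - 5μ = μ(μ - 1)(μ + 5), so the eigenvalues are -5, 0, 1.
μ=1: eigenvector (2, -3, 0).
μ=0: eigenvector (1, -2, 0).
μ=-5: eigenvector (0, 0, 1).
P = [[2, 1, 0], [-3, -2, 0], [0, 0, 1]], D = diag(1, 0, -5), P⁻¹ = [[2, 1, 0], [-3, -2, 0], [0, 0, 1]].
T² = P·diag(1, 0, 25)·P⁻¹ = [[4, 2, 0], [-6, -3, 0], [0, 0, 25]].
The requested entry is -6.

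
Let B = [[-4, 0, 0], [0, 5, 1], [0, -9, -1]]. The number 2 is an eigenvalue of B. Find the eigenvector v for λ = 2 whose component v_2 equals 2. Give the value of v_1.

B − 2I = [[-6, 0, 0], [0, 3, 1], [0, -9, -3]].
Solving (B − 2I)v = 0 gives the eigenspace spanned by (0, 2, -6).
With v_2 = 2, v = (0, 2, -6), so v_1 = 0.

0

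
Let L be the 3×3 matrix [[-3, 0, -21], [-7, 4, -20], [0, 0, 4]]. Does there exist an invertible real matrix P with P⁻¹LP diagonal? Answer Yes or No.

Characteristic polynomial: p(t) = t^3 - 5t^2 - 8t + 48 = (t - 4)^2(t + 3).
t = 4 has algebraic multiplicity 2; rank(L − 4I) = 2, so geometric multiplicity = 1.
Geometric multiplicity < algebraic multiplicity, so L is not diagonalizable.

No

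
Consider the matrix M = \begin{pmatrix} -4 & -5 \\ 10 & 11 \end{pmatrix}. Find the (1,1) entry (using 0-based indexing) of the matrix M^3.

Characteristic polynomial: s^2 - 7s + 6 = (s - 6)(s - 1), so the eigenvalues are 1, 6.
s=6: eigenvector (1, -2).
s=1: eigenvector (1, -1).
P = [[1, 1], [-2, -1]], D = diag(6, 1), P⁻¹ = [[-1, -1], [2, 1]].
M³ = P·diag(216, 1)·P⁻¹ = [[-214, -215], [430, 431]].
The requested entry is 431.

431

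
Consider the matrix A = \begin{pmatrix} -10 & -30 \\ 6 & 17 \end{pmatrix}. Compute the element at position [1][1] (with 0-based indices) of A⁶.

Characteristic polynomial: s^2 - 7s + 10 = (s - 5)(s - 2), so the eigenvalues are 2, 5.
s=2: eigenvector (5, -2).
s=5: eigenvector (-2, 1).
P = [[5, -2], [-2, 1]], D = diag(2, 5), P⁻¹ = [[1, 2], [2, 5]].
A⁶ = P·diag(64, 15625)·P⁻¹ = [[-62180, -155610], [31122, 77869]].
The requested entry is 77869.

77869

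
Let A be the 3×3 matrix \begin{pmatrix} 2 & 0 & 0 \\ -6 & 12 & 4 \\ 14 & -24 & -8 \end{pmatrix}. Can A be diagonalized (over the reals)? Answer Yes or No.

Characteristic polynomial: p(r) = r^3 - 6r^2 + 8r = r(r - 4)(r - 2).
All 3 eigenvalues are distinct, so A is diagonalizable.

Yes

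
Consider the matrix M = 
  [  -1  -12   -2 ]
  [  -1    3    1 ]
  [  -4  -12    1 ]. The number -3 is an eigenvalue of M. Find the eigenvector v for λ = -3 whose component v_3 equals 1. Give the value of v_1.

M + 3I = [[2, -12, -2], [-1, 6, 1], [-4, -12, 4]].
Solving (M + 3I)v = 0 gives the eigenspace spanned by (1, 0, 1).
With v_3 = 1, v = (1, 0, 1), so v_1 = 1.

1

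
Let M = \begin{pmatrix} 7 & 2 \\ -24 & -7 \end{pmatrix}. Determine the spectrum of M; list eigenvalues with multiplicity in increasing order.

Characteristic polynomial: p(t) = t^2 - 1 = (t - 1)(t + 1).
Roots (with multiplicity): -1, 1.

-1, 1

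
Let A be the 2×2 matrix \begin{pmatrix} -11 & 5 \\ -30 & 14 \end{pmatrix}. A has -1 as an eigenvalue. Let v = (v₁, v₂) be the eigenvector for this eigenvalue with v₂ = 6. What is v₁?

A + 1I = [[-10, 5], [-30, 15]].
Solving (A + 1I)v = 0 gives the eigenspace spanned by (3, 6).
With v₂ = 6, v = (3, 6), so v₁ = 3.

3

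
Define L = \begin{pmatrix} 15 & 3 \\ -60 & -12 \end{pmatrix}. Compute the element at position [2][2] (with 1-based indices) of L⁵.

-972

Characteristic polynomial: μ^2 - 3μ = μ(μ - 3), so the eigenvalues are 0, 3.
μ=0: eigenvector (-1, 5).
μ=3: eigenvector (1, -4).
P = [[-1, 1], [5, -4]], D = diag(0, 3), P⁻¹ = [[4, 1], [5, 1]].
L⁵ = P·diag(0, 243)·P⁻¹ = [[1215, 243], [-4860, -972]].
The requested entry is -972.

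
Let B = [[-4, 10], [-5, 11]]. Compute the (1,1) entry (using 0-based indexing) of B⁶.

Characteristic polynomial: λ^2 - 7λ + 6 = (λ - 6)(λ - 1), so the eigenvalues are 1, 6.
λ=6: eigenvector (1, 1).
λ=1: eigenvector (-2, -1).
P = [[1, -2], [1, -1]], D = diag(6, 1), P⁻¹ = [[-1, 2], [-1, 1]].
B⁶ = P·diag(46656, 1)·P⁻¹ = [[-46654, 93310], [-46655, 93311]].
The requested entry is 93311.

93311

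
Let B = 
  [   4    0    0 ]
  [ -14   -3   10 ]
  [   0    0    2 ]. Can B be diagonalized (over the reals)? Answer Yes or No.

Yes

Characteristic polynomial: p(t) = t^3 - 3t^2 - 10t + 24 = (t - 4)(t - 2)(t + 3).
All 3 eigenvalues are distinct, so B is diagonalizable.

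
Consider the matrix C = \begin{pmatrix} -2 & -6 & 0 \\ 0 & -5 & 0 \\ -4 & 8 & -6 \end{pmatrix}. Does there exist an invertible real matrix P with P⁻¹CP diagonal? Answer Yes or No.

Yes

Characteristic polynomial: p(s) = s^3 + 13s^2 + 52s + 60 = (s + 2)(s + 5)(s + 6).
All 3 eigenvalues are distinct, so C is diagonalizable.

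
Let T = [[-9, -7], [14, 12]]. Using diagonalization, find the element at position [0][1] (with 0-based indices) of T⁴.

Characteristic polynomial: s^2 - 3s - 10 = (s - 5)(s + 2), so the eigenvalues are -2, 5.
s=5: eigenvector (-1, 2).
s=-2: eigenvector (1, -1).
P = [[-1, 1], [2, -1]], D = diag(5, -2), P⁻¹ = [[1, 1], [2, 1]].
T⁴ = P·diag(625, 16)·P⁻¹ = [[-593, -609], [1218, 1234]].
The requested entry is -609.

-609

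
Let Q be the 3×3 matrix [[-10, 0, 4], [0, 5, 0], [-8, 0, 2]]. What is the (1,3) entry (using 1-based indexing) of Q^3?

208

Characteristic polynomial: s^3 + 3s^2 - 28s - 60 = (s - 5)(s + 2)(s + 6), so the eigenvalues are -6, -2, 5.
s=-6: eigenvector (1, 0, 1).
s=-2: eigenvector (1, 0, 2).
s=5: eigenvector (0, 1, 0).
P = [[1, 1, 0], [0, 0, 1], [1, 2, 0]], D = diag(-6, -2, 5), P⁻¹ = [[2, 0, -1], [-1, 0, 1], [0, 1, 0]].
Q³ = P·diag(-216, -8, 125)·P⁻¹ = [[-424, 0, 208], [0, 125, 0], [-416, 0, 200]].
The requested entry is 208.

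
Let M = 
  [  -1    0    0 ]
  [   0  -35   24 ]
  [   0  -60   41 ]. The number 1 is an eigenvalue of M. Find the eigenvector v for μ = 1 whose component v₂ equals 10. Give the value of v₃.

15

M − 1I = [[-2, 0, 0], [0, -36, 24], [0, -60, 40]].
Solving (M − 1I)v = 0 gives the eigenspace spanned by (0, 10, 15).
With v₂ = 10, v = (0, 10, 15), so v₃ = 15.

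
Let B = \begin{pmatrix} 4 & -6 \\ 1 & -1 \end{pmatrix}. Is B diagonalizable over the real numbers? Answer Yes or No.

Yes

Characteristic polynomial: p(t) = t^2 - 3t + 2 = (t - 2)(t - 1).
All 2 eigenvalues are distinct, so B is diagonalizable.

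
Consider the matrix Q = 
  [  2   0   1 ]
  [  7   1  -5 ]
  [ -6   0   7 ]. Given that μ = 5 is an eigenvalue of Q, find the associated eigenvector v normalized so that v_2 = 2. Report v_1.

Q − 5I = [[-3, 0, 1], [7, -4, -5], [-6, 0, 2]].
Solving (Q − 5I)v = 0 gives the eigenspace spanned by (-1, 2, -3).
With v_2 = 2, v = (-1, 2, -3), so v_1 = -1.

-1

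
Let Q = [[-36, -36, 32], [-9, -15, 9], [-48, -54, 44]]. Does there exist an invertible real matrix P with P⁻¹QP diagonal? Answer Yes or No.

Yes

Characteristic polynomial: p(λ) = λ^3 + 7λ^2 - 6λ - 72 = (λ - 3)(λ + 4)(λ + 6).
All 3 eigenvalues are distinct, so Q is diagonalizable.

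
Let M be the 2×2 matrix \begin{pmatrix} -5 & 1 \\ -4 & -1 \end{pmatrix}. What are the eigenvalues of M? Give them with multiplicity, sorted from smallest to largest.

Characteristic polynomial: p(μ) = μ^2 + 6μ + 9 = (μ + 3)^2.
Roots (with multiplicity): -3, -3.

-3, -3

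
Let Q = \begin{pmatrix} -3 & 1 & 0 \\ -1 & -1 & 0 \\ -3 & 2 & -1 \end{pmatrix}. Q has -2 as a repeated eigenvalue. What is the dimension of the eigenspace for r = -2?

Q + 2I = [[-1, 1, 0], [-1, 1, 0], [-3, 2, 1]].
This matrix has rank 2, so its null space has dimension 3 − 2 = 1.

1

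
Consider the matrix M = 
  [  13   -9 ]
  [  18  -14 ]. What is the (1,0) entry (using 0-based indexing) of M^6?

-23058

Characteristic polynomial: λ^2 + λ - 20 = (λ - 4)(λ + 5), so the eigenvalues are -5, 4.
λ=4: eigenvector (-1, -1).
λ=-5: eigenvector (1, 2).
P = [[-1, 1], [-1, 2]], D = diag(4, -5), P⁻¹ = [[-2, 1], [-1, 1]].
M⁶ = P·diag(4096, 15625)·P⁻¹ = [[-7433, 11529], [-23058, 27154]].
The requested entry is -23058.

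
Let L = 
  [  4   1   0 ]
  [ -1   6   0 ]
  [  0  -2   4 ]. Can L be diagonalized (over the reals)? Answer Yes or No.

No

Characteristic polynomial: p(t) = t^3 - 14t^2 + 65t - 100 = (t - 5)^2(t - 4).
t = 5 has algebraic multiplicity 2; rank(L − 5I) = 2, so geometric multiplicity = 1.
Geometric multiplicity < algebraic multiplicity, so L is not diagonalizable.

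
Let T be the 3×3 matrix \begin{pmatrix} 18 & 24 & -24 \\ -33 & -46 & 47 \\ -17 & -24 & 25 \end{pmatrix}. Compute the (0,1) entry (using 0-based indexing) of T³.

Characteristic polynomial: s^3 + 3s^2 - 16s + 12 = (s - 2)(s - 1)(s + 6), so the eigenvalues are -6, 1, 2.
s=2: eigenvector (3, -5, -3).
s=-6: eigenvector (-1, 2, 1).
s=1: eigenvector (0, 1, 1).
P = [[3, -1, 0], [-5, 2, 1], [-3, 1, 1]], D = diag(2, -6, 1), P⁻¹ = [[1, 1, -1], [2, 3, -3], [1, 0, 1]].
T³ = P·diag(8, -216, 1)·P⁻¹ = [[456, 672, -672], [-903, -1336, 1337], [-455, -672, 673]].
The requested entry is 672.

672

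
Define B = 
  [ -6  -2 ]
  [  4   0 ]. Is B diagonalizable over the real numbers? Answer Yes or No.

Characteristic polynomial: p(r) = r^2 + 6r + 8 = (r + 2)(r + 4).
All 2 eigenvalues are distinct, so B is diagonalizable.

Yes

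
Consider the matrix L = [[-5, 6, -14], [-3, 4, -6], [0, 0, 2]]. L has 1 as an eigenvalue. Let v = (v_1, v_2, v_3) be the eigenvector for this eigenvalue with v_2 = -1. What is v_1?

-1

L − 1I = [[-6, 6, -14], [-3, 3, -6], [0, 0, 1]].
Solving (L − 1I)v = 0 gives the eigenspace spanned by (-1, -1, 0).
With v_2 = -1, v = (-1, -1, 0), so v_1 = -1.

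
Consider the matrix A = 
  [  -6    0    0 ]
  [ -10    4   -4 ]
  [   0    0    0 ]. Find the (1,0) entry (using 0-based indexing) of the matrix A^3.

-280

Characteristic polynomial: λ^3 + 2λ^2 - 24λ = λ(λ - 4)(λ + 6), so the eigenvalues are -6, 0, 4.
λ=-6: eigenvector (1, 1, 0).
λ=4: eigenvector (0, 1, 0).
λ=0: eigenvector (0, 1, 1).
P = [[1, 0, 0], [1, 1, 1], [0, 0, 1]], D = diag(-6, 4, 0), P⁻¹ = [[1, 0, 0], [-1, 1, -1], [0, 0, 1]].
A³ = P·diag(-216, 64, 0)·P⁻¹ = [[-216, 0, 0], [-280, 64, -64], [0, 0, 0]].
The requested entry is -280.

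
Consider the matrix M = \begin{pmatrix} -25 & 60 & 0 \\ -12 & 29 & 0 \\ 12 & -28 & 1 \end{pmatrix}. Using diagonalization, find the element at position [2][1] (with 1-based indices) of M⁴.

-1248

Characteristic polynomial: s^3 - 5s^2 - s + 5 = (s - 5)(s - 1)(s + 1), so the eigenvalues are -1, 1, 5.
s=-1: eigenvector (5, 2, -2).
s=5: eigenvector (2, 1, -1).
s=1: eigenvector (0, 0, 1).
P = [[5, 2, 0], [2, 1, 0], [-2, -1, 1]], D = diag(-1, 5, 1), P⁻¹ = [[1, -2, 0], [-2, 5, 0], [0, 1, 1]].
M⁴ = P·diag(1, 625, 1)·P⁻¹ = [[-2495, 6240, 0], [-1248, 3121, 0], [1248, -3120, 1]].
The requested entry is -1248.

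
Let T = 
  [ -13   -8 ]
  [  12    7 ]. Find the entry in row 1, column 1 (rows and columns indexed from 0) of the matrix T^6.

-31247

Characteristic polynomial: s^2 + 6s + 5 = (s + 1)(s + 5), so the eigenvalues are -5, -1.
s=-5: eigenvector (-1, 1).
s=-1: eigenvector (-2, 3).
P = [[-1, -2], [1, 3]], D = diag(-5, -1), P⁻¹ = [[-3, -2], [1, 1]].
T⁶ = P·diag(15625, 1)·P⁻¹ = [[46873, 31248], [-46872, -31247]].
The requested entry is -31247.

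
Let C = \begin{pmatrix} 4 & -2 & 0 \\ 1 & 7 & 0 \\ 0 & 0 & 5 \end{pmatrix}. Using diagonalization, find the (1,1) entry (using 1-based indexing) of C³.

34

Characteristic polynomial: s^3 - 16s^2 + 85s - 150 = (s - 6)(s - 5)^2, so the eigenvalues are 5, 5, 6.
s=6: eigenvector (1, -1, 0).
s=5: eigenvector (2, -1, -2).
s=5: eigenvector (0, 0, 1).
P = [[1, 2, 0], [-1, -1, 0], [0, -2, 1]], D = diag(6, 5, 5), P⁻¹ = [[-1, -2, 0], [1, 1, 0], [2, 2, 1]].
C³ = P·diag(216, 125, 125)·P⁻¹ = [[34, -182, 0], [91, 307, 0], [0, 0, 125]].
The requested entry is 34.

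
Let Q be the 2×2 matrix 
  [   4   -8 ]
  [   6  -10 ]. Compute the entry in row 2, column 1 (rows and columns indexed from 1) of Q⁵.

Characteristic polynomial: r^2 + 6r + 8 = (r + 2)(r + 4), so the eigenvalues are -4, -2.
r=-4: eigenvector (1, 1).
r=-2: eigenvector (-4, -3).
P = [[1, -4], [1, -3]], D = diag(-4, -2), P⁻¹ = [[-3, 4], [-1, 1]].
Q⁵ = P·diag(-1024, -32)·P⁻¹ = [[2944, -3968], [2976, -4000]].
The requested entry is 2976.

2976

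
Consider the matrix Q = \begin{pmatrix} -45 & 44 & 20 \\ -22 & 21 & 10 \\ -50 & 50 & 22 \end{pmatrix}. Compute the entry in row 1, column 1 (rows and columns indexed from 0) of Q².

-27

Characteristic polynomial: λ^3 + 2λ^2 - 5λ - 6 = (λ - 2)(λ + 1)(λ + 3), so the eigenvalues are -3, -1, 2.
λ=-1: eigenvector (1, 1, 0).
λ=-3: eigenvector (2, 1, 2).
λ=2: eigenvector (4, 2, 5).
P = [[1, 2, 4], [1, 1, 2], [0, 2, 5]], D = diag(-1, -3, 2), P⁻¹ = [[-1, 2, 0], [5, -5, -2], [-2, 2, 1]].
Q² = P·diag(1, 9, 4)·P⁻¹ = [[57, -56, -20], [28, -27, -10], [50, -50, -16]].
The requested entry is -27.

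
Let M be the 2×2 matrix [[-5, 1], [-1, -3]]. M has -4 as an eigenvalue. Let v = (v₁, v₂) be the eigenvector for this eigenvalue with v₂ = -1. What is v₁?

M + 4I = [[-1, 1], [-1, 1]].
Solving (M + 4I)v = 0 gives the eigenspace spanned by (-1, -1).
With v₂ = -1, v = (-1, -1), so v₁ = -1.

-1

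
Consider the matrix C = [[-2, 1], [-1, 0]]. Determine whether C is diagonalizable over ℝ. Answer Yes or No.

Characteristic polynomial: p(s) = s^2 + 2s + 1 = (s + 1)^2.
s = -1 has algebraic multiplicity 2; rank(C + 1I) = 1, so geometric multiplicity = 1.
Geometric multiplicity < algebraic multiplicity, so C is not diagonalizable.

No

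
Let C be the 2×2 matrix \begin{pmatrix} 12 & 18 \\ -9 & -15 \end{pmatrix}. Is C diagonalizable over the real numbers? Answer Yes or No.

Yes

Characteristic polynomial: p(t) = t^2 + 3t - 18 = (t - 3)(t + 6).
All 2 eigenvalues are distinct, so C is diagonalizable.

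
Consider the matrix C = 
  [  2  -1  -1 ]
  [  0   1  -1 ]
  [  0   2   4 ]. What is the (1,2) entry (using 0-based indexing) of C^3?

-19

Characteristic polynomial: λ^3 - 7λ^2 + 16λ - 12 = (λ - 3)(λ - 2)^2, so the eigenvalues are 2, 2, 3.
λ=2: eigenvector (-1, 1, -1).
λ=3: eigenvector (1, 1, -2).
λ=2: eigenvector (1, 0, 0).
P = [[-1, 1, 1], [1, 1, 0], [-1, -2, 0]], D = diag(2, 3, 2), P⁻¹ = [[0, 2, 1], [0, -1, -1], [1, 3, 2]].
C³ = P·diag(8, 27, 8)·P⁻¹ = [[8, -19, -19], [0, -11, -19], [0, 38, 46]].
The requested entry is -19.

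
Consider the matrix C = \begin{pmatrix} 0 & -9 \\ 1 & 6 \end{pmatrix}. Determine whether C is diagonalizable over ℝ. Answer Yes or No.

No

Characteristic polynomial: p(r) = r^2 - 6r + 9 = (r - 3)^2.
r = 3 has algebraic multiplicity 2; rank(C − 3I) = 1, so geometric multiplicity = 1.
Geometric multiplicity < algebraic multiplicity, so C is not diagonalizable.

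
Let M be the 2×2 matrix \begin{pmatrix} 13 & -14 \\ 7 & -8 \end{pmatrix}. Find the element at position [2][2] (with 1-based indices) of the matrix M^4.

Characteristic polynomial: λ^2 - 5λ - 6 = (λ - 6)(λ + 1), so the eigenvalues are -1, 6.
λ=6: eigenvector (2, 1).
λ=-1: eigenvector (-1, -1).
P = [[2, -1], [1, -1]], D = diag(6, -1), P⁻¹ = [[1, -1], [1, -2]].
M⁴ = P·diag(1296, 1)·P⁻¹ = [[2591, -2590], [1295, -1294]].
The requested entry is -1294.

-1294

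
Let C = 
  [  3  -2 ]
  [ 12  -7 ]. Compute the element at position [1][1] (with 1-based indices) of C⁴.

-159

Characteristic polynomial: μ^2 + 4μ + 3 = (μ + 1)(μ + 3), so the eigenvalues are -3, -1.
μ=-3: eigenvector (1, 3).
μ=-1: eigenvector (1, 2).
P = [[1, 1], [3, 2]], D = diag(-3, -1), P⁻¹ = [[-2, 1], [3, -1]].
C⁴ = P·diag(81, 1)·P⁻¹ = [[-159, 80], [-480, 241]].
The requested entry is -159.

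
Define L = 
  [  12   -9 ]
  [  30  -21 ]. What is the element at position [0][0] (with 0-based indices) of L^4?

-5994

Characteristic polynomial: λ^2 + 9λ + 18 = (λ + 3)(λ + 6), so the eigenvalues are -6, -3.
λ=-3: eigenvector (3, 5).
λ=-6: eigenvector (1, 2).
P = [[3, 1], [5, 2]], D = diag(-3, -6), P⁻¹ = [[2, -1], [-5, 3]].
L⁴ = P·diag(81, 1296)·P⁻¹ = [[-5994, 3645], [-12150, 7371]].
The requested entry is -5994.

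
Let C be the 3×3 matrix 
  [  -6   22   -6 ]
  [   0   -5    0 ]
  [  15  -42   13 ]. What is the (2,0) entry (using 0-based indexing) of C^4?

Characteristic polynomial: t^3 - 2t^2 - 23t + 60 = (t - 4)(t - 3)(t + 5), so the eigenvalues are -5, 3, 4.
t=3: eigenvector (2, 0, -3).
t=-5: eigenvector (-2, 1, 4).
t=4: eigenvector (3, 0, -5).
P = [[2, -2, 3], [0, 1, 0], [-3, 4, -5]], D = diag(3, -5, 4), P⁻¹ = [[5, -2, 3], [0, 1, 0], [-3, 2, -2]].
C⁴ = P·diag(81, 625, 256)·P⁻¹ = [[-1494, -38, -1050], [0, 625, 0], [2625, 426, 1831]].
The requested entry is 2625.

2625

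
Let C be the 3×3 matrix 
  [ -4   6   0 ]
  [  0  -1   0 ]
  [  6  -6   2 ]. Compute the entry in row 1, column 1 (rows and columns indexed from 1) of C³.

-64

Characteristic polynomial: μ^3 + 3μ^2 - 6μ - 8 = (μ - 2)(μ + 1)(μ + 4), so the eigenvalues are -4, -1, 2.
μ=-4: eigenvector (1, 0, -1).
μ=-1: eigenvector (2, 1, -2).
μ=2: eigenvector (0, 0, 1).
P = [[1, 2, 0], [0, 1, 0], [-1, -2, 1]], D = diag(-4, -1, 2), P⁻¹ = [[1, -2, 0], [0, 1, 0], [1, 0, 1]].
C³ = P·diag(-64, -1, 8)·P⁻¹ = [[-64, 126, 0], [0, -1, 0], [72, -126, 8]].
The requested entry is -64.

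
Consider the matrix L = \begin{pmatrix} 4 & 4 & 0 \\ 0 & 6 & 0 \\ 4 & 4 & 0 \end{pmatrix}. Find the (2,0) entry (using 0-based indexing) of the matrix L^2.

16

Characteristic polynomial: r^3 - 10r^2 + 24r = r(r - 6)(r - 4), so the eigenvalues are 0, 4, 6.
r=4: eigenvector (1, 0, 1).
r=6: eigenvector (2, 1, 2).
r=0: eigenvector (0, 0, 1).
P = [[1, 2, 0], [0, 1, 0], [1, 2, 1]], D = diag(4, 6, 0), P⁻¹ = [[1, -2, 0], [0, 1, 0], [-1, 0, 1]].
L² = P·diag(16, 36, 0)·P⁻¹ = [[16, 40, 0], [0, 36, 0], [16, 40, 0]].
The requested entry is 16.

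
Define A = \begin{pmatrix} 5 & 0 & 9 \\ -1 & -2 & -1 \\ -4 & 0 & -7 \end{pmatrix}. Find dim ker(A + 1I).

1

A + 1I = [[6, 0, 9], [-1, -1, -1], [-4, 0, -6]].
This matrix has rank 2, so its null space has dimension 3 − 2 = 1.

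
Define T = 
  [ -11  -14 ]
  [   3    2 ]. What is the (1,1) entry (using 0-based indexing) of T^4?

Characteristic polynomial: r^2 + 9r + 20 = (r + 4)(r + 5), so the eigenvalues are -5, -4.
r=-4: eigenvector (-2, 1).
r=-5: eigenvector (7, -3).
P = [[-2, 7], [1, -3]], D = diag(-4, -5), P⁻¹ = [[3, 7], [1, 2]].
T⁴ = P·diag(256, 625)·P⁻¹ = [[2839, 5166], [-1107, -1958]].
The requested entry is -1958.

-1958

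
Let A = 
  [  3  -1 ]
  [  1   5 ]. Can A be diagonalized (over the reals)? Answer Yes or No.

Characteristic polynomial: p(r) = r^2 - 8r + 16 = (r - 4)^2.
r = 4 has algebraic multiplicity 2; rank(A − 4I) = 1, so geometric multiplicity = 1.
Geometric multiplicity < algebraic multiplicity, so A is not diagonalizable.

No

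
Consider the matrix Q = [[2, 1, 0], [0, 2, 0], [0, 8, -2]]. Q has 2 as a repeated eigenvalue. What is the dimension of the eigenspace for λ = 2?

1

Q − 2I = [[0, 1, 0], [0, 0, 0], [0, 8, -4]].
This matrix has rank 2, so its null space has dimension 3 − 2 = 1.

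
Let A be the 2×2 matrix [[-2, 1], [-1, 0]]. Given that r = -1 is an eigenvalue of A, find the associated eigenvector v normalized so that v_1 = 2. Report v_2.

2

A + 1I = [[-1, 1], [-1, 1]].
Solving (A + 1I)v = 0 gives the eigenspace spanned by (2, 2).
With v_1 = 2, v = (2, 2), so v_2 = 2.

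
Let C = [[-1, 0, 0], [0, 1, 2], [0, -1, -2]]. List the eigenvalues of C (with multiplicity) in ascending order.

-1, -1, 0

Characteristic polynomial: p(μ) = μ^3 + 2μ^2 + μ = μ(μ + 1)^2.
Roots (with multiplicity): -1, -1, 0.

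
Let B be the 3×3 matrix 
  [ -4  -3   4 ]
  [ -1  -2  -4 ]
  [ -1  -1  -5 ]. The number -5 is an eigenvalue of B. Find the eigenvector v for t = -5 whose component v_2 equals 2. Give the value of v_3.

B + 5I = [[1, -3, 4], [-1, 3, -4], [-1, -1, 0]].
Solving (B + 5I)v = 0 gives the eigenspace spanned by (-2, 2, 2).
With v_2 = 2, v = (-2, 2, 2), so v_3 = 2.

2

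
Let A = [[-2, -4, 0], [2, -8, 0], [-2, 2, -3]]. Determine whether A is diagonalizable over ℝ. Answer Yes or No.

Yes

Characteristic polynomial: p(r) = r^3 + 13r^2 + 54r + 72 = (r + 3)(r + 4)(r + 6).
All 3 eigenvalues are distinct, so A is diagonalizable.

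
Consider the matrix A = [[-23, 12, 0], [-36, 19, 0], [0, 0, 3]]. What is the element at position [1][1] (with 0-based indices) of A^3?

Characteristic polynomial: λ^3 + λ^2 - 17λ + 15 = (λ - 3)(λ - 1)(λ + 5), so the eigenvalues are -5, 1, 3.
λ=3: eigenvector (0, 0, 1).
λ=1: eigenvector (1, 2, 0).
λ=-5: eigenvector (2, 3, 0).
P = [[0, 1, 2], [0, 2, 3], [1, 0, 0]], D = diag(3, 1, -5), P⁻¹ = [[0, 0, 1], [-3, 2, 0], [2, -1, 0]].
A³ = P·diag(27, 1, -125)·P⁻¹ = [[-503, 252, 0], [-756, 379, 0], [0, 0, 27]].
The requested entry is 379.

379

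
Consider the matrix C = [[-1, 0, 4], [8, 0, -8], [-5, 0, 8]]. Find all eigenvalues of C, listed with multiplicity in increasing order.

0, 3, 4

Characteristic polynomial: p(t) = t^3 - 7t^2 + 12t = t(t - 4)(t - 3).
Roots (with multiplicity): 0, 3, 4.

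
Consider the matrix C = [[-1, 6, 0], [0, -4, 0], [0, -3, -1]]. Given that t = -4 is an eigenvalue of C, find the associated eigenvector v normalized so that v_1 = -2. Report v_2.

1

C + 4I = [[3, 6, 0], [0, 0, 0], [0, -3, 3]].
Solving (C + 4I)v = 0 gives the eigenspace spanned by (-2, 1, 1).
With v_1 = -2, v = (-2, 1, 1), so v_2 = 1.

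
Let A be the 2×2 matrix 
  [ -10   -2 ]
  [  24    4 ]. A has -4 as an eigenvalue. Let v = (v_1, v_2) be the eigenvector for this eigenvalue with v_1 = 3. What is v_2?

-9

A + 4I = [[-6, -2], [24, 8]].
Solving (A + 4I)v = 0 gives the eigenspace spanned by (3, -9).
With v_1 = 3, v = (3, -9), so v_2 = -9.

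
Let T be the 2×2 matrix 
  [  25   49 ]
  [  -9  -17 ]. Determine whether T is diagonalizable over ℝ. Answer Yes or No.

Characteristic polynomial: p(s) = s^2 - 8s + 16 = (s - 4)^2.
s = 4 has algebraic multiplicity 2; rank(T − 4I) = 1, so geometric multiplicity = 1.
Geometric multiplicity < algebraic multiplicity, so T is not diagonalizable.

No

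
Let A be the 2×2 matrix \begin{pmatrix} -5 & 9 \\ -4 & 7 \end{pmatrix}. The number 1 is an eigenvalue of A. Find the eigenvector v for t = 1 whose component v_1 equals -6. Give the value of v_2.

-4

A − 1I = [[-6, 9], [-4, 6]].
Solving (A − 1I)v = 0 gives the eigenspace spanned by (-6, -4).
With v_1 = -6, v = (-6, -4), so v_2 = -4.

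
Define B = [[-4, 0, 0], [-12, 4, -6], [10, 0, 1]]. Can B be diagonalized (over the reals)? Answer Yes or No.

Yes

Characteristic polynomial: p(λ) = λ^3 - λ^2 - 16λ + 16 = (λ - 4)(λ - 1)(λ + 4).
All 3 eigenvalues are distinct, so B is diagonalizable.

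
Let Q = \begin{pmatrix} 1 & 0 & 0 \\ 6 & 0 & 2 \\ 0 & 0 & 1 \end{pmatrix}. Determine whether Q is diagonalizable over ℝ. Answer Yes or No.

Yes

Characteristic polynomial: p(t) = t^3 - 2t^2 + t = t(t - 1)^2.
t = 1 has algebraic multiplicity 2; rank(Q − 1I) = 1, so geometric multiplicity = 2.
Every eigenvalue has geometric = algebraic multiplicity, so Q is diagonalizable.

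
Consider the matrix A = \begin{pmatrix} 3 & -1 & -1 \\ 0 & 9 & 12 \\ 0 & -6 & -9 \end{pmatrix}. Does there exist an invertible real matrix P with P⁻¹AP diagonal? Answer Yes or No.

No

Characteristic polynomial: p(t) = t^3 - 3t^2 - 9t + 27 = (t - 3)^2(t + 3).
t = 3 has algebraic multiplicity 2; rank(A − 3I) = 2, so geometric multiplicity = 1.
Geometric multiplicity < algebraic multiplicity, so A is not diagonalizable.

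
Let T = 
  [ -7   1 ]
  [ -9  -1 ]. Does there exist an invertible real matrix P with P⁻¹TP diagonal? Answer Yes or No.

Characteristic polynomial: p(λ) = λ^2 + 8λ + 16 = (λ + 4)^2.
λ = -4 has algebraic multiplicity 2; rank(T + 4I) = 1, so geometric multiplicity = 1.
Geometric multiplicity < algebraic multiplicity, so T is not diagonalizable.

No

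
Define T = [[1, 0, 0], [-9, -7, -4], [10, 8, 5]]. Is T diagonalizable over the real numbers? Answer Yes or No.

Characteristic polynomial: p(s) = s^3 + s^2 - 5s + 3 = (s - 1)^2(s + 3).
s = 1 has algebraic multiplicity 2; rank(T − 1I) = 2, so geometric multiplicity = 1.
Geometric multiplicity < algebraic multiplicity, so T is not diagonalizable.

No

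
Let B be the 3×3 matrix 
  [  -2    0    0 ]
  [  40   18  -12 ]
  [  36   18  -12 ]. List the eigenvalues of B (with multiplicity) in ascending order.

-2, 0, 6

Characteristic polynomial: p(s) = s^3 - 4s^2 - 12s = s(s - 6)(s + 2).
Roots (with multiplicity): -2, 0, 6.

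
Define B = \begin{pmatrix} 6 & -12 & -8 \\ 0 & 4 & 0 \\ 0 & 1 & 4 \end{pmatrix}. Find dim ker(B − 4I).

B − 4I = [[2, -12, -8], [0, 0, 0], [0, 1, 0]].
This matrix has rank 2, so its null space has dimension 3 − 2 = 1.

1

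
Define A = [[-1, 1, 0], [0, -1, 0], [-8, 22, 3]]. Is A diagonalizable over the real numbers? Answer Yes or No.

No

Characteristic polynomial: p(t) = t^3 - t^2 - 5t - 3 = (t - 3)(t + 1)^2.
t = -1 has algebraic multiplicity 2; rank(A + 1I) = 2, so geometric multiplicity = 1.
Geometric multiplicity < algebraic multiplicity, so A is not diagonalizable.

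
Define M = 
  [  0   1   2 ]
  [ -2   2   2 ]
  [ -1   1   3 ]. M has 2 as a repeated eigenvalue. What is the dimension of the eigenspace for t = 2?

M − 2I = [[-2, 1, 2], [-2, 0, 2], [-1, 1, 1]].
This matrix has rank 2, so its null space has dimension 3 − 2 = 1.

1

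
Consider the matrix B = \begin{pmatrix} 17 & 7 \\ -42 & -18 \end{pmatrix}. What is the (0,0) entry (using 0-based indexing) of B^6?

-6005

Characteristic polynomial: λ^2 + λ - 12 = (λ - 3)(λ + 4), so the eigenvalues are -4, 3.
λ=-4: eigenvector (-1, 3).
λ=3: eigenvector (1, -2).
P = [[-1, 1], [3, -2]], D = diag(-4, 3), P⁻¹ = [[2, 1], [3, 1]].
B⁶ = P·diag(4096, 729)·P⁻¹ = [[-6005, -3367], [20202, 10830]].
The requested entry is -6005.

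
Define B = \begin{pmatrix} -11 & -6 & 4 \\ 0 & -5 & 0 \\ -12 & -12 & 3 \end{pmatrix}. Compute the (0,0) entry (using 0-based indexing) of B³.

-419

Characteristic polynomial: t^3 + 13t^2 + 55t + 75 = (t + 3)(t + 5)^2, so the eigenvalues are -5, -5, -3.
t=-3: eigenvector (1, 0, 2).
t=-5: eigenvector (-1, 1, 0).
t=-5: eigenvector (-2, 0, -3).
P = [[1, -1, -2], [0, 1, 0], [2, 0, -3]], D = diag(-3, -5, -5), P⁻¹ = [[-3, -3, 2], [0, 1, 0], [-2, -2, 1]].
B³ = P·diag(-27, -125, -125)·P⁻¹ = [[-419, -294, 196], [0, -125, 0], [-588, -588, 267]].
The requested entry is -419.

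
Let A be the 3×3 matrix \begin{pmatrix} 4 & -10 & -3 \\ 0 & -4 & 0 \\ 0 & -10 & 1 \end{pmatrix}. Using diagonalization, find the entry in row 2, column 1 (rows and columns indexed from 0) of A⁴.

Characteristic polynomial: r^3 - r^2 - 16r + 16 = (r - 4)(r - 1)(r + 4), so the eigenvalues are -4, 1, 4.
r=4: eigenvector (1, 0, 0).
r=-4: eigenvector (2, 1, 2).
r=1: eigenvector (1, 0, 1).
P = [[1, 2, 1], [0, 1, 0], [0, 2, 1]], D = diag(4, -4, 1), P⁻¹ = [[1, 0, -1], [0, 1, 0], [0, -2, 1]].
A⁴ = P·diag(256, 256, 1)·P⁻¹ = [[256, 510, -255], [0, 256, 0], [0, 510, 1]].
The requested entry is 510.

510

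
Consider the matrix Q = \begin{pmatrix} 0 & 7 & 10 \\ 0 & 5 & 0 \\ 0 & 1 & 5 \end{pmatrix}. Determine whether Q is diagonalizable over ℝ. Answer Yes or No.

Characteristic polynomial: p(λ) = λ^3 - 10λ^2 + 25λ = λ(λ - 5)^2.
λ = 5 has algebraic multiplicity 2; rank(Q − 5I) = 2, so geometric multiplicity = 1.
Geometric multiplicity < algebraic multiplicity, so Q is not diagonalizable.

No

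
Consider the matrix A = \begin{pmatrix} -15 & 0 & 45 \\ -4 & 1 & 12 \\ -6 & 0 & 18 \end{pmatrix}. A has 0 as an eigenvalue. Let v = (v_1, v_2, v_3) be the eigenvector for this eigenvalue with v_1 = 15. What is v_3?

A = [[-15, 0, 45], [-4, 1, 12], [-6, 0, 18]].
Solving (A)v = 0 gives the eigenspace spanned by (15, 0, 5).
With v_1 = 15, v = (15, 0, 5), so v_3 = 5.

5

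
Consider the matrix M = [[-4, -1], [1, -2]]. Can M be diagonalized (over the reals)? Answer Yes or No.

Characteristic polynomial: p(s) = s^2 + 6s + 9 = (s + 3)^2.
s = -3 has algebraic multiplicity 2; rank(M + 3I) = 1, so geometric multiplicity = 1.
Geometric multiplicity < algebraic multiplicity, so M is not diagonalizable.

No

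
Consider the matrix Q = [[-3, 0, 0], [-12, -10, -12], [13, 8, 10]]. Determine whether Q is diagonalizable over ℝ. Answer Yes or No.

Characteristic polynomial: p(r) = r^3 + 3r^2 - 4r - 12 = (r - 2)(r + 2)(r + 3).
All 3 eigenvalues are distinct, so Q is diagonalizable.

Yes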